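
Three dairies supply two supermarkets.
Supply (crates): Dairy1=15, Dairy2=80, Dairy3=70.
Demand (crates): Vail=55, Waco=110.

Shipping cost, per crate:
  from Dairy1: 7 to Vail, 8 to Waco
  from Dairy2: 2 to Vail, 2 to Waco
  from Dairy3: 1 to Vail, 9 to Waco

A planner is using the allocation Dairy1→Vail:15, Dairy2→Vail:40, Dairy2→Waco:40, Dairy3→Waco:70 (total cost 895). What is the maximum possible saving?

425

Current plan cost = 15·7 + 40·2 + 40·2 + 70·9 = 895.
Optimal plan:
  Dairy1 to Waco: 15 × 8 = 120
  Dairy2 to Waco: 80 × 2 = 160
  Dairy3 to Vail: 55 × 1 = 55
  Dairy3 to Waco: 15 × 9 = 135
Optimal cost = 470.
Saving = 895 − 470 = 425.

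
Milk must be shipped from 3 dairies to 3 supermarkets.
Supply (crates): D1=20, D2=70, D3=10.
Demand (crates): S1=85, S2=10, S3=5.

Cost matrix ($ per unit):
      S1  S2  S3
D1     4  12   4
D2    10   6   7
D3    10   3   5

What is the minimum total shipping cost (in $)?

Optimal allocation:
  D1->S1: 20 × $4 = $80
  D2->S1: 65 × $10 = $650
  D2->S3: 5 × $7 = $35
  D3->S2: 10 × $3 = $30
Total = 80 + 650 + 35 + 30 = $795.

795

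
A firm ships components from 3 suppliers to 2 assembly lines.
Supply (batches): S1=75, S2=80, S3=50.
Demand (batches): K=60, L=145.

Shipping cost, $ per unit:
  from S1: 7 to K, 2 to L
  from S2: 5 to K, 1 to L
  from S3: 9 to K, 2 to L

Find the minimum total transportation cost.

570

One minimum-cost allocation:
  S1–L: 75 batches
  S2–K: 60 batches
  S2–L: 20 batches
  S3–L: 50 batches
Total cost = $570.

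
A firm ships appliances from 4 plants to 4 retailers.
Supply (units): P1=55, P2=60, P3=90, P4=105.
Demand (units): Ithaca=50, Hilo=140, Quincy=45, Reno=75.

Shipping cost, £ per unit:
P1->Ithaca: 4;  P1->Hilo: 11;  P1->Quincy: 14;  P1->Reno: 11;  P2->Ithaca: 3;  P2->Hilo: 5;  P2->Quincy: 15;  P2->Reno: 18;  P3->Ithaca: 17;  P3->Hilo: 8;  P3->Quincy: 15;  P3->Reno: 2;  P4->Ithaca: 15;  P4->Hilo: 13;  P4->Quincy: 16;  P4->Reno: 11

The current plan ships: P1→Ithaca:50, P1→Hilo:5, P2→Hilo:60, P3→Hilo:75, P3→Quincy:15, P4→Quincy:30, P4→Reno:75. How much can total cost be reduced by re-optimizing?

Current plan cost = 50·4 + 5·11 + 60·5 + 75·8 + 15·15 + 30·16 + 75·11 = £2685.
Optimal plan:
  P1->Ithaca: 50 × £4 = £200
  P1->Hilo: 5 × £11 = £55
  P2->Hilo: 60 × £5 = £300
  P3->Hilo: 15 × £8 = £120
  P3->Reno: 75 × £2 = £150
  P4->Hilo: 60 × £13 = £780
  P4->Quincy: 45 × £16 = £720
Optimal cost = £2325.
Saving = 2685 − 2325 = £360.

360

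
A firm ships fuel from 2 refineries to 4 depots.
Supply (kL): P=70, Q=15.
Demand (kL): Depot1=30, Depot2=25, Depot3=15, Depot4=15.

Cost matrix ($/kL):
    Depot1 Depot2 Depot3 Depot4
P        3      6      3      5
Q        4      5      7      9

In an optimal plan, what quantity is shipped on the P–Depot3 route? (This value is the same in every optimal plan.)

15

Solving gives:
  P->Depot1: 30 × $3 = $90
  P->Depot2: 10 × $6 = $60
  P->Depot3: 15 × $3 = $45
  P->Depot4: 15 × $5 = $75
  Q->Depot2: 15 × $5 = $75
Total cost = $345.
So P→Depot3 carries 15 kL.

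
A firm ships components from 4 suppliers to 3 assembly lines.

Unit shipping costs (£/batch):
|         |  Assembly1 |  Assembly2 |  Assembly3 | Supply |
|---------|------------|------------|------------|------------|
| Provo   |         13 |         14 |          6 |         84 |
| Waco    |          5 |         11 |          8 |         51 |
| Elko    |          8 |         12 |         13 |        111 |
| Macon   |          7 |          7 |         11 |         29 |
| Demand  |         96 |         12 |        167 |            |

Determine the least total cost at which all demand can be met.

2146

A cheapest plan:
  Provo->Assembly3: 84 × £6 = £504
  Waco->Assembly3: 51 × £8 = £408
  Elko->Assembly1: 96 × £8 = £768
  Elko->Assembly3: 15 × £13 = £195
  Macon->Assembly2: 12 × £7 = £84
  Macon->Assembly3: 17 × £11 = £187
Total = 504 + 408 + 768 + 195 + 84 + 187 = £2146.
(Supply check: Provo ships 84; Waco ships 51; Elko ships 111; Macon ships 29.)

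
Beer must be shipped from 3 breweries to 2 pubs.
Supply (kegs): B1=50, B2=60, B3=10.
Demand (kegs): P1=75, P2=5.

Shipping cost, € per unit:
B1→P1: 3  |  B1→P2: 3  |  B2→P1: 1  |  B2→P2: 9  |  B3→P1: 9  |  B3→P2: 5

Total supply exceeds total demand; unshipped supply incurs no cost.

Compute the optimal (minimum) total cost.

120

A cheapest plan:
  B1 to P1: 15 × €3 = €45
  B1 to P2: 5 × €3 = €15
  B2 to P1: 60 × €1 = €60
Total = 45 + 15 + 60 = €120.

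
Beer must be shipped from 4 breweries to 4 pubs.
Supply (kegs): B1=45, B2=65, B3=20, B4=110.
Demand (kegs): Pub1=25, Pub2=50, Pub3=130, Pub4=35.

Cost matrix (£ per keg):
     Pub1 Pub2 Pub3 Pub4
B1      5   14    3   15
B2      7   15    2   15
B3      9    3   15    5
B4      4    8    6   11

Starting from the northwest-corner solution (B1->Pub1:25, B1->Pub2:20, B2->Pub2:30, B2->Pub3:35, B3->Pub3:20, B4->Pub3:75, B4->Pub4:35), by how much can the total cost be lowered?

910

Current plan cost = 25·5 + 20·14 + 30·15 + 35·2 + 20·15 + 75·6 + 35·11 = £2060.
Optimal plan:
  B1–Pub3: 45 kegs
  B2–Pub3: 65 kegs
  B3–Pub4: 20 kegs
  B4–Pub1: 25 kegs
  B4–Pub2: 50 kegs
  B4–Pub3: 20 kegs
  B4–Pub4: 15 kegs
Optimal cost = £1150.
Saving = 2060 − 1150 = £910.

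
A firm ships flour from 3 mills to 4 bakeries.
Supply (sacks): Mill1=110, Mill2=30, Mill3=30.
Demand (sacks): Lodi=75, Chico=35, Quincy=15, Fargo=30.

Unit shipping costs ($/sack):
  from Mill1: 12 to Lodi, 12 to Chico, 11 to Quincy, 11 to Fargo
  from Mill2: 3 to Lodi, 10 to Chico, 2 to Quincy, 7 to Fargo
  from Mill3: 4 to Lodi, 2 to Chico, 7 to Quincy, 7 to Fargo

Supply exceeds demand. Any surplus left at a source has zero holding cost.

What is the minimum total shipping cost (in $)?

An optimal shipping plan:
  Mill1–Lodi: 45 × $12 = $540
  Mill1–Chico: 5 × $12 = $60
  Mill1–Quincy: 15 × $11 = $165
  Mill1–Fargo: 30 × $11 = $330
  Mill2–Lodi: 30 × $3 = $90
  Mill3–Chico: 30 × $2 = $60
Total = 540 + 60 + 165 + 330 + 90 + 60 = $1245.

1245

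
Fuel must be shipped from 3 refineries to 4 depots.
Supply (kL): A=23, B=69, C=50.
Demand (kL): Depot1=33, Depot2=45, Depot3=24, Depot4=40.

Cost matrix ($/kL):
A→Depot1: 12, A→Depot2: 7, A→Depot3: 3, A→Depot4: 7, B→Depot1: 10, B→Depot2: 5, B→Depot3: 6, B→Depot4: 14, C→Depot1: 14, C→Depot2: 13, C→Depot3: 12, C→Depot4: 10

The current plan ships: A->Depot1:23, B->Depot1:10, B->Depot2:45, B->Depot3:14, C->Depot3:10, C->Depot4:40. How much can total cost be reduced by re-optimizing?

135

Current plan cost = 23·12 + 10·10 + 45·5 + 14·6 + 10·12 + 40·10 = $1205.
Optimal plan:
  A→Depot3: 23 × $3 = $69
  B→Depot1: 23 × $10 = $230
  B→Depot2: 45 × $5 = $225
  B→Depot3: 1 × $6 = $6
  C→Depot1: 10 × $14 = $140
  C→Depot4: 40 × $10 = $400
Optimal cost = $1070.
Saving = 1205 − 1070 = $135.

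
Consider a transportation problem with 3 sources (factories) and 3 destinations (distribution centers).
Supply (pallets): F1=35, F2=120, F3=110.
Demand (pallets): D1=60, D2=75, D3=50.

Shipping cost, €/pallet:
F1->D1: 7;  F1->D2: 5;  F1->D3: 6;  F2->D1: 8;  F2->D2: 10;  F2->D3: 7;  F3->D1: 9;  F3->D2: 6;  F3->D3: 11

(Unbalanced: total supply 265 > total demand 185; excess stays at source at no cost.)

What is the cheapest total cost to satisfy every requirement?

An optimal shipping plan:
  F1 to D2: 35 pallets
  F2 to D1: 60 pallets
  F2 to D3: 50 pallets
  F3 to D2: 40 pallets
Total cost = €1245.
(Supply check: F1 ships 35; F2 ships 110; F3 ships 40.)

1245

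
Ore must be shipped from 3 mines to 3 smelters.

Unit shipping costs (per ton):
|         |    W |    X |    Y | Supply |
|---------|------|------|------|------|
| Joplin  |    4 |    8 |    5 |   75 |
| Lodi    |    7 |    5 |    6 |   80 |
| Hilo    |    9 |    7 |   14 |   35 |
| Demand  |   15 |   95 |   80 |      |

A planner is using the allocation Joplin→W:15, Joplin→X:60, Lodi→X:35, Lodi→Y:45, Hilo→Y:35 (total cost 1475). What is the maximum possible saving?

450

Current plan cost = 15·4 + 60·8 + 35·5 + 45·6 + 35·14 = 1475.
Optimal plan:
  Joplin–W: 15 × 4 = 60
  Joplin–Y: 60 × 5 = 300
  Lodi–X: 60 × 5 = 300
  Lodi–Y: 20 × 6 = 120
  Hilo–X: 35 × 7 = 245
Optimal cost = 1025.
Saving = 1475 − 1025 = 450.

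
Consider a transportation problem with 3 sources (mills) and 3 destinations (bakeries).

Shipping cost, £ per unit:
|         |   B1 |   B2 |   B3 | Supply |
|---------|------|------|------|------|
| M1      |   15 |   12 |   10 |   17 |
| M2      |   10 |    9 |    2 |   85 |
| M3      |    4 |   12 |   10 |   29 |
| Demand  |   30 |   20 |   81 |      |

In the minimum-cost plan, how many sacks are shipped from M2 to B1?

1

The minimum-cost plan:
  M1->B2: 17 × £12 = £204
  M2->B1: 1 × £10 = £10
  M2->B2: 3 × £9 = £27
  M2->B3: 81 × £2 = £162
  M3->B1: 29 × £4 = £116
Total cost = £519.
So M2→B1 carries 1 sacks.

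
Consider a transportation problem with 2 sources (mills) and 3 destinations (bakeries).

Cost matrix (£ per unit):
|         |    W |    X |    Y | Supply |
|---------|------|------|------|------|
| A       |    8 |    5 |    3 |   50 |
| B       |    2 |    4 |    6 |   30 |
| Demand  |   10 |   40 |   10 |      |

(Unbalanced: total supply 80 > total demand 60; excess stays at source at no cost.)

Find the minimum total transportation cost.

An optimal shipping plan:
  A→X: 20 sacks
  A→Y: 10 sacks
  B→W: 10 sacks
  B→X: 20 sacks
Total cost = £230.

230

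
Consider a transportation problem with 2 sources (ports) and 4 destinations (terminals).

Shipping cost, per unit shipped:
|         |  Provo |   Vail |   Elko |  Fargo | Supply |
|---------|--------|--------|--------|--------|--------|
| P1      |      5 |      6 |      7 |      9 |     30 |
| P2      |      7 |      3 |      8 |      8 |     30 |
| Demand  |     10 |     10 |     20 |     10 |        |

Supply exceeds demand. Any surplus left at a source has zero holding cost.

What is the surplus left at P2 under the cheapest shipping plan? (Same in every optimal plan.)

Minimum-cost shipments:
  P1→Provo: 10 × 5 = 50
  P1→Elko: 20 × 7 = 140
  P2→Vail: 10 × 3 = 30
  P2→Fargo: 10 × 8 = 80
Total cost = 300.
P2 ships 20 of its 30, leaving 10.

10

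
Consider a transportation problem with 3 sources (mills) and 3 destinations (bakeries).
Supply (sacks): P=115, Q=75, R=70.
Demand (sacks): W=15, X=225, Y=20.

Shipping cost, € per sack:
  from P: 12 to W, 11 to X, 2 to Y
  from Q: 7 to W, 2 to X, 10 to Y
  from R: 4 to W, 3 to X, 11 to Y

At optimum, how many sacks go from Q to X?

Optimal shipments:
  P to X: 95 × €11 = €1045
  P to Y: 20 × €2 = €40
  Q to X: 75 × €2 = €150
  R to W: 15 × €4 = €60
  R to X: 55 × €3 = €165
Total cost = €1460.
So Q→X carries 75 sacks.

75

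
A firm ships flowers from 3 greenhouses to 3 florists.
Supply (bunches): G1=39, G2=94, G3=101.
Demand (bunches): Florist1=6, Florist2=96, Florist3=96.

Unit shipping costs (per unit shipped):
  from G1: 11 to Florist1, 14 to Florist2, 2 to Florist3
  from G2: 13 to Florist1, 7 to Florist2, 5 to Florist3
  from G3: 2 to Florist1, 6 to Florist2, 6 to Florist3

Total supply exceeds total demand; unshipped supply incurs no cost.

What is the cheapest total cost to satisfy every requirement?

Optimal allocation:
  G1–Florist3: 39 × 2 = 78
  G2–Florist2: 1 × 7 = 7
  G2–Florist3: 57 × 5 = 285
  G3–Florist1: 6 × 2 = 12
  G3–Florist2: 95 × 6 = 570
Total = 78 + 7 + 285 + 12 + 570 = 952.

952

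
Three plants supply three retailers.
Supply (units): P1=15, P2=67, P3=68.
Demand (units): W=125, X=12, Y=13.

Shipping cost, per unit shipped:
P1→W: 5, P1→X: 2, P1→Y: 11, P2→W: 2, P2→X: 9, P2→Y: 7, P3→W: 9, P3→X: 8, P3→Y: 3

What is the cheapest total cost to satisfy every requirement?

707

A cheapest plan:
  P1–W: 3 × 5 = 15
  P1–X: 12 × 2 = 24
  P2–W: 67 × 2 = 134
  P3–W: 55 × 9 = 495
  P3–Y: 13 × 3 = 39
Total = 15 + 24 + 134 + 495 + 39 = 707.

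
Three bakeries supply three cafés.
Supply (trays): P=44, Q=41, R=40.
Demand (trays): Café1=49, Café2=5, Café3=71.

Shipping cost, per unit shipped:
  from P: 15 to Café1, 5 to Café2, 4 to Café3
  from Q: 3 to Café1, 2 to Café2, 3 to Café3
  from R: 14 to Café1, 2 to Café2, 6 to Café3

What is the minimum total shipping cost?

583

A cheapest plan:
  P to Café3: 44 × 4 = 176
  Q to Café1: 41 × 3 = 123
  R to Café1: 8 × 14 = 112
  R to Café2: 5 × 2 = 10
  R to Café3: 27 × 6 = 162
Total = 176 + 123 + 112 + 10 + 162 = 583.
(Supply check: P ships 44; Q ships 41; R ships 40.)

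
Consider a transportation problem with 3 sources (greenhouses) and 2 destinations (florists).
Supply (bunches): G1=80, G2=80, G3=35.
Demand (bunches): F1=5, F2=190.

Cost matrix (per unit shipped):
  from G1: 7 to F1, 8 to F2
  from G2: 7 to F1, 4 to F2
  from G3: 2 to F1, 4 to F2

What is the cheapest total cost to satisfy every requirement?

1090

One minimum-cost allocation:
  G1 to F2: 80 × 8 = 640
  G2 to F2: 80 × 4 = 320
  G3 to F1: 5 × 2 = 10
  G3 to F2: 30 × 4 = 120
Total = 640 + 320 + 10 + 120 = 1090.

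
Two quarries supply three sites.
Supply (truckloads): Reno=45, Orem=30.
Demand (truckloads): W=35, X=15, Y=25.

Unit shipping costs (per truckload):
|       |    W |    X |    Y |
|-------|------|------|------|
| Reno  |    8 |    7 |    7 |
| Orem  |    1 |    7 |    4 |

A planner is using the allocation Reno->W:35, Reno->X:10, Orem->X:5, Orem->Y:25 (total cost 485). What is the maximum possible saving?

Current plan cost = 35·8 + 10·7 + 5·7 + 25·4 = 485.
Optimal plan:
  Reno to W: 5 × 8 = 40
  Reno to X: 15 × 7 = 105
  Reno to Y: 25 × 7 = 175
  Orem to W: 30 × 1 = 30
Optimal cost = 350.
Saving = 485 − 350 = 135.

135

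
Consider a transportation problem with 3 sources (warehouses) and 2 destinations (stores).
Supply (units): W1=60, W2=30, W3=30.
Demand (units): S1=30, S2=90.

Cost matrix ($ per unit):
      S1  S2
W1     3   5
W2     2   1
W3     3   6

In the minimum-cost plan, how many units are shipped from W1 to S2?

60

Solving gives:
  W1→S2: 60 × $5 = $300
  W2→S2: 30 × $1 = $30
  W3→S1: 30 × $3 = $90
Total cost = $420.
So W1→S2 carries 60 units.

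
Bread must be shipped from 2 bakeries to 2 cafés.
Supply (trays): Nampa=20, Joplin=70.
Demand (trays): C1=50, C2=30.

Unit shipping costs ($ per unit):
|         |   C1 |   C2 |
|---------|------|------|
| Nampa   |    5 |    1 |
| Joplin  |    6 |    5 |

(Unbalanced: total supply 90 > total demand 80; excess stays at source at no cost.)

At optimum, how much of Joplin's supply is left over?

10

Minimum-cost shipments:
  Nampa→C2: 20 × $1 = $20
  Joplin→C1: 50 × $6 = $300
  Joplin→C2: 10 × $5 = $50
Total cost = $370.
Joplin ships 60 of its 70, leaving 10.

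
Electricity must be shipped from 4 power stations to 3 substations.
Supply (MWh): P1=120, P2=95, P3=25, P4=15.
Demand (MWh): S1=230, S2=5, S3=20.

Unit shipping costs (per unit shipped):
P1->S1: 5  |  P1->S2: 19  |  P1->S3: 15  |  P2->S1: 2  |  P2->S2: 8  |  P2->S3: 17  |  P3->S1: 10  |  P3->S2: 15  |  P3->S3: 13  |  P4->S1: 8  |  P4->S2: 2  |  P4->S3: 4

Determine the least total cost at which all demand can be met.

An optimal shipping plan:
  P1 to S1: 120 × 5 = 600
  P2 to S1: 95 × 2 = 190
  P3 to S1: 15 × 10 = 150
  P3 to S3: 10 × 13 = 130
  P4 to S2: 5 × 2 = 10
  P4 to S3: 10 × 4 = 40
Total = 600 + 190 + 150 + 130 + 10 + 40 = 1120.
(Supply check: P1 ships 120; P2 ships 95; P3 ships 25; P4 ships 15.)

1120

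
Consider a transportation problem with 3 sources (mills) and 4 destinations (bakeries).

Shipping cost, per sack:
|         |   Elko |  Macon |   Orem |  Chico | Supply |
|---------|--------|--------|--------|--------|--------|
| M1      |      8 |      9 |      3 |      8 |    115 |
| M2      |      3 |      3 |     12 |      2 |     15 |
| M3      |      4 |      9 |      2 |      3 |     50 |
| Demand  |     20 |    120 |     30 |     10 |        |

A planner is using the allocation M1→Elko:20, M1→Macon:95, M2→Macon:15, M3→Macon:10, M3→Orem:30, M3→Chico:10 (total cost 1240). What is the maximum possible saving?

Current plan cost = 20·8 + 95·9 + 15·3 + 10·9 + 30·2 + 10·3 = 1240.
Optimal plan:
  M1–Macon: 105 × 9 = 945
  M1–Orem: 10 × 3 = 30
  M2–Macon: 15 × 3 = 45
  M3–Elko: 20 × 4 = 80
  M3–Orem: 20 × 2 = 40
  M3–Chico: 10 × 3 = 30
Optimal cost = 1170.
Saving = 1240 − 1170 = 70.

70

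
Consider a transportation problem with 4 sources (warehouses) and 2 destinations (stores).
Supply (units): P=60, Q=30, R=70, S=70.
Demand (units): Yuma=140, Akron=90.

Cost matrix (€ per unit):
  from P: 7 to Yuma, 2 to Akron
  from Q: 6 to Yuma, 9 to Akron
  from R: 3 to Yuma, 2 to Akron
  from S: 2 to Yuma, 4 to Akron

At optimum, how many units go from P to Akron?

60

The minimum-cost plan:
  P to Akron: 60 × €2 = €120
  Q to Yuma: 30 × €6 = €180
  R to Yuma: 40 × €3 = €120
  R to Akron: 30 × €2 = €60
  S to Yuma: 70 × €2 = €140
Total cost = €620.
So P→Akron carries 60 units.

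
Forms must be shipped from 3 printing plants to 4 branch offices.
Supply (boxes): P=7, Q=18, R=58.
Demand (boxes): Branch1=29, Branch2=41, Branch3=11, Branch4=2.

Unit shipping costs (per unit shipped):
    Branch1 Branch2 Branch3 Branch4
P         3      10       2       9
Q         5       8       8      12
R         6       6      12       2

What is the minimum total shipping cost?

456

Optimal allocation:
  P→Branch3: 7 × 2 = 14
  Q→Branch1: 14 × 5 = 70
  Q→Branch3: 4 × 8 = 32
  R→Branch1: 15 × 6 = 90
  R→Branch2: 41 × 6 = 246
  R→Branch4: 2 × 2 = 4
Total = 14 + 70 + 32 + 90 + 246 + 4 = 456.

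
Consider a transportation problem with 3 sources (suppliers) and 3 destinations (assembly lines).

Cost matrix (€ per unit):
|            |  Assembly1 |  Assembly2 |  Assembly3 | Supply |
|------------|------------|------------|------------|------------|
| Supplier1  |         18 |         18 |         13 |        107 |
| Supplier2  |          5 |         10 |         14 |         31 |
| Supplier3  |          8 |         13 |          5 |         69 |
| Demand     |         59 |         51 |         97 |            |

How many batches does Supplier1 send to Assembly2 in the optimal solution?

51

The minimum-cost plan:
  Supplier1->Assembly2: 51 × €18 = €918
  Supplier1->Assembly3: 56 × €13 = €728
  Supplier2->Assembly1: 31 × €5 = €155
  Supplier3->Assembly1: 28 × €8 = €224
  Supplier3->Assembly3: 41 × €5 = €205
Total cost = €2230.
So Supplier1→Assembly2 carries 51 batches.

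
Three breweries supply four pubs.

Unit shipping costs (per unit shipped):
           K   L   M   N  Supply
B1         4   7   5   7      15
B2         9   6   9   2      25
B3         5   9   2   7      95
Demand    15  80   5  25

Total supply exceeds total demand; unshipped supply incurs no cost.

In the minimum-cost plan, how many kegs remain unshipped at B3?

10

Minimum-cost shipments:
  B1->L: 15 × 7 = 105
  B2->N: 25 × 2 = 50
  B3->K: 15 × 5 = 75
  B3->L: 65 × 9 = 585
  B3->M: 5 × 2 = 10
Total cost = 825.
B3 ships 85 of its 95, leaving 10.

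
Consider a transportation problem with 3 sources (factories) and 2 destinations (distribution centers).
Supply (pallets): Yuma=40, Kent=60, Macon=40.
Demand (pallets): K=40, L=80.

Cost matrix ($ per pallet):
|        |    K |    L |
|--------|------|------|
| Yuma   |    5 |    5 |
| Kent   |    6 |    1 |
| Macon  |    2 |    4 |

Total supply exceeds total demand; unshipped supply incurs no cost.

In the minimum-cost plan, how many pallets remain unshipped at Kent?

An optimal plan:
  Yuma→L: 20 × $5 = $100
  Kent→L: 60 × $1 = $60
  Macon→K: 40 × $2 = $80
Total cost = $240.
Kent ships 60 of its 60, leaving 0.

0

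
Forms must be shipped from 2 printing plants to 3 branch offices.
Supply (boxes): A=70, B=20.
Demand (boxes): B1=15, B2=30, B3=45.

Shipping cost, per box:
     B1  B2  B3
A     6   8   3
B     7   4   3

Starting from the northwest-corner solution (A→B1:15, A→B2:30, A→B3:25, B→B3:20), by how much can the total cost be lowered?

Current plan cost = 15·6 + 30·8 + 25·3 + 20·3 = 465.
Optimal plan:
  A–B1: 15 boxes
  A–B2: 10 boxes
  A–B3: 45 boxes
  B–B2: 20 boxes
Optimal cost = 385.
Saving = 465 − 385 = 80.

80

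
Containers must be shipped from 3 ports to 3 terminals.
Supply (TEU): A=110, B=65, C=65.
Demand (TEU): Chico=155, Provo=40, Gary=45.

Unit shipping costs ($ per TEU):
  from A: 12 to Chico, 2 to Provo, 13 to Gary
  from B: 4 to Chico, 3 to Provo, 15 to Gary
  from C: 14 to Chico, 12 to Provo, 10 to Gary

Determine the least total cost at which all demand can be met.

1910

Optimal allocation:
  A→Chico: 70 TEU
  A→Provo: 40 TEU
  B→Chico: 65 TEU
  C→Chico: 20 TEU
  C→Gary: 45 TEU
Total cost = $1910.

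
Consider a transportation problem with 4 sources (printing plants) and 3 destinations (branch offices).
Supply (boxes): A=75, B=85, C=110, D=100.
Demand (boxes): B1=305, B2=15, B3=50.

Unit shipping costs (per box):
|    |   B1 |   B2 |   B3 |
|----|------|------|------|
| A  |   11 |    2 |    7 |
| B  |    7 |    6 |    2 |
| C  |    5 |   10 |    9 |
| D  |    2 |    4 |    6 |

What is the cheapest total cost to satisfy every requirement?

1785

Optimal allocation:
  A–B1: 60 × 11 = 660
  A–B2: 15 × 2 = 30
  B–B1: 35 × 7 = 245
  B–B3: 50 × 2 = 100
  C–B1: 110 × 5 = 550
  D–B1: 100 × 2 = 200
Total = 660 + 30 + 245 + 100 + 550 + 200 = 1785.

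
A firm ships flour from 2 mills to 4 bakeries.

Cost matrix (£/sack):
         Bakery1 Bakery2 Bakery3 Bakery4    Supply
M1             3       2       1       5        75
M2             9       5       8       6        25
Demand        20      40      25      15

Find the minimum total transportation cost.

285

A cheapest plan:
  M1 to Bakery1: 20 × £3 = £60
  M1 to Bakery2: 30 × £2 = £60
  M1 to Bakery3: 25 × £1 = £25
  M2 to Bakery2: 10 × £5 = £50
  M2 to Bakery4: 15 × £6 = £90
Total = 60 + 60 + 25 + 50 + 90 = £285.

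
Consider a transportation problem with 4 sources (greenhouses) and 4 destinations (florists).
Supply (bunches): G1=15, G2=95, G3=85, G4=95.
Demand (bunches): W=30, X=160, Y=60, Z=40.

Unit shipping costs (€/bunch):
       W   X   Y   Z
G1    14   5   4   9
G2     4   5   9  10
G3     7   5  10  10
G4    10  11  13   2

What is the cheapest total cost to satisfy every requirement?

1705

An optimal shipping plan:
  G1 to Y: 15 × €4 = €60
  G2 to W: 20 × €4 = €80
  G2 to X: 75 × €5 = €375
  G3 to X: 85 × €5 = €425
  G4 to W: 10 × €10 = €100
  G4 to Y: 45 × €13 = €585
  G4 to Z: 40 × €2 = €80
Total = 60 + 80 + 375 + 425 + 100 + 585 + 80 = €1705.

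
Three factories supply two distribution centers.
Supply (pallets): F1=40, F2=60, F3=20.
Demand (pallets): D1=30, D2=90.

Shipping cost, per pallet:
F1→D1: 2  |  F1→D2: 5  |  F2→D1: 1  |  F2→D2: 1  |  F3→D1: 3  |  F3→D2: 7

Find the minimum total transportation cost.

An optimal shipping plan:
  F1–D1: 10 × 2 = 20
  F1–D2: 30 × 5 = 150
  F2–D2: 60 × 1 = 60
  F3–D1: 20 × 3 = 60
Total = 20 + 150 + 60 + 60 = 290.
(Supply check: F1 ships 40; F2 ships 60; F3 ships 20.)

290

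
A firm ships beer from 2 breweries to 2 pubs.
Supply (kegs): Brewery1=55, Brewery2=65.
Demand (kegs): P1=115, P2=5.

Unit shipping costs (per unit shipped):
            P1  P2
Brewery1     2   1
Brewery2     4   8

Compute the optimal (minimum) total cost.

One minimum-cost allocation:
  Brewery1→P1: 50 kegs
  Brewery1→P2: 5 kegs
  Brewery2→P1: 65 kegs
Total cost = 365.
(Supply check: Brewery1 ships 55; Brewery2 ships 65.)

365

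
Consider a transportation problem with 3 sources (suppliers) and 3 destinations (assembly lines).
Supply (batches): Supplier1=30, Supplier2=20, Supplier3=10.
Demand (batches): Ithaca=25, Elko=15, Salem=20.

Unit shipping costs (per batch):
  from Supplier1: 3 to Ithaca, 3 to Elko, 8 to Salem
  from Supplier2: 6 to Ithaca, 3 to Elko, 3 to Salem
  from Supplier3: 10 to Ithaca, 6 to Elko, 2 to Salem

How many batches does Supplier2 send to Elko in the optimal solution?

10

Solving gives:
  Supplier1 to Ithaca: 25 × 3 = 75
  Supplier1 to Elko: 5 × 3 = 15
  Supplier2 to Elko: 10 × 3 = 30
  Supplier2 to Salem: 10 × 3 = 30
  Supplier3 to Salem: 10 × 2 = 20
Total cost = 170.
So Supplier2→Elko carries 10 batches.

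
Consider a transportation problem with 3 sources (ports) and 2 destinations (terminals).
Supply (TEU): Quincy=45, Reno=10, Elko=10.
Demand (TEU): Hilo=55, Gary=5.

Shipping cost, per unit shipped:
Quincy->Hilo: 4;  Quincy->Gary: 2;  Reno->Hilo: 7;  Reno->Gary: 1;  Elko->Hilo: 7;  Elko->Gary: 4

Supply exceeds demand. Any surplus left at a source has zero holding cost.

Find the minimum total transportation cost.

255

A cheapest plan:
  Quincy->Hilo: 45 × 4 = 180
  Reno->Gary: 5 × 1 = 5
  Elko->Hilo: 10 × 7 = 70
Total = 180 + 5 + 70 = 255.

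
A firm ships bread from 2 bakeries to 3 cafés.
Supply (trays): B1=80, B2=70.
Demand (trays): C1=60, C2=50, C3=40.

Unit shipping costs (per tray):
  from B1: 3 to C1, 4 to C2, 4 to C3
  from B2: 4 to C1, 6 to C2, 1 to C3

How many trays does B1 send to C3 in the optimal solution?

Optimal shipments:
  B1 to C1: 30 × 3 = 90
  B1 to C2: 50 × 4 = 200
  B2 to C1: 30 × 4 = 120
  B2 to C3: 40 × 1 = 40
Total cost = 450.
The route B1→C3 is not used.

0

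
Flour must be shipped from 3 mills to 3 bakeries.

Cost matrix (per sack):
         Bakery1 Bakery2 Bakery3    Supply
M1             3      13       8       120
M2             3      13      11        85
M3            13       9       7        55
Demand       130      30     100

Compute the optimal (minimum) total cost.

1435

Optimal allocation:
  M1–Bakery1: 45 × 3 = 135
  M1–Bakery3: 75 × 8 = 600
  M2–Bakery1: 85 × 3 = 255
  M3–Bakery2: 30 × 9 = 270
  M3–Bakery3: 25 × 7 = 175
Total = 135 + 600 + 255 + 270 + 175 = 1435.
(Supply check: M1 ships 120; M2 ships 85; M3 ships 55.)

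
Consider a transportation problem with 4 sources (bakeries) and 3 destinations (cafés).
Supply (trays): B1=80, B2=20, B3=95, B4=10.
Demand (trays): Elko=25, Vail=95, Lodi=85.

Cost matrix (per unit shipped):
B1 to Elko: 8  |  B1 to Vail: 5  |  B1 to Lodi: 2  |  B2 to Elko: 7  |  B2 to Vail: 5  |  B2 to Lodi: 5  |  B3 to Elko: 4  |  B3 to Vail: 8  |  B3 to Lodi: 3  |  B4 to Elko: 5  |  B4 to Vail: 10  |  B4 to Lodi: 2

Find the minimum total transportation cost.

815

A cheapest plan:
  B1–Vail: 75 × 5 = 375
  B1–Lodi: 5 × 2 = 10
  B2–Vail: 20 × 5 = 100
  B3–Elko: 25 × 4 = 100
  B3–Lodi: 70 × 3 = 210
  B4–Lodi: 10 × 2 = 20
Total = 375 + 10 + 100 + 100 + 210 + 20 = 815.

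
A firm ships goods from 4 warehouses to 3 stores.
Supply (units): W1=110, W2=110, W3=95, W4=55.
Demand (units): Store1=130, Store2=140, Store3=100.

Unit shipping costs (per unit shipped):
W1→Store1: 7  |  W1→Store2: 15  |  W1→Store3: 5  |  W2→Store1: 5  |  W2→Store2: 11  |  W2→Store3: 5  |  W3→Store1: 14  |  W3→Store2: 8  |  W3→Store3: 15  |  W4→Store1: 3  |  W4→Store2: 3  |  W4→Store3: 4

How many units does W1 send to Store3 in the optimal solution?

Optimal shipments:
  W1->Store1: 10 units
  W1->Store3: 100 units
  W2->Store1: 110 units
  W3->Store2: 95 units
  W4->Store1: 10 units
  W4->Store2: 45 units
Total cost = 2045.
So W1→Store3 carries 100 units.

100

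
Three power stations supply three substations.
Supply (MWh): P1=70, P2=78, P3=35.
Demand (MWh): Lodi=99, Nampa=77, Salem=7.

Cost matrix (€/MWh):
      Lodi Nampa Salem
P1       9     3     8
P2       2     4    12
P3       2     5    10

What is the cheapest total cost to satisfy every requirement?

499

A cheapest plan:
  P1->Nampa: 63 MWh
  P1->Salem: 7 MWh
  P2->Lodi: 64 MWh
  P2->Nampa: 14 MWh
  P3->Lodi: 35 MWh
Total cost = €499.
(Supply check: P1 ships 70; P2 ships 78; P3 ships 35.)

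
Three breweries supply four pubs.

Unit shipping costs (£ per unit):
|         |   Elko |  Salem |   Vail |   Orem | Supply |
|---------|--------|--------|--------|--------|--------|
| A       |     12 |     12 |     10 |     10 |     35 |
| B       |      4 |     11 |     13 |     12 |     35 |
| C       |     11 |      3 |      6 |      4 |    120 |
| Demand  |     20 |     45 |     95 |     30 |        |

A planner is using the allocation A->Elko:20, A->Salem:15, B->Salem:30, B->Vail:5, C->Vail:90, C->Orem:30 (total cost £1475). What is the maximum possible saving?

Current plan cost = 20·12 + 15·12 + 30·11 + 5·13 + 90·6 + 30·4 = £1475.
Optimal plan:
  A→Vail: 35 × £10 = £350
  B→Elko: 20 × £4 = £80
  B→Vail: 15 × £13 = £195
  C→Salem: 45 × £3 = £135
  C→Vail: 45 × £6 = £270
  C→Orem: 30 × £4 = £120
Optimal cost = £1150.
Saving = 1475 − 1150 = £325.

325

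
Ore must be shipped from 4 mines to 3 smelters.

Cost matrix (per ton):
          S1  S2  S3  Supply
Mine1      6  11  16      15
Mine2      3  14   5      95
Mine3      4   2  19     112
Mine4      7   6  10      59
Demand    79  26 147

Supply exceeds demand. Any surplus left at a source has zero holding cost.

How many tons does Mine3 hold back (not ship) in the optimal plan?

7

An optimal plan:
  Mine2->S3: 95 tons
  Mine3->S1: 79 tons
  Mine3->S2: 26 tons
  Mine4->S3: 52 tons
Total cost = 1363.
Mine3 ships 105 of its 112, leaving 7.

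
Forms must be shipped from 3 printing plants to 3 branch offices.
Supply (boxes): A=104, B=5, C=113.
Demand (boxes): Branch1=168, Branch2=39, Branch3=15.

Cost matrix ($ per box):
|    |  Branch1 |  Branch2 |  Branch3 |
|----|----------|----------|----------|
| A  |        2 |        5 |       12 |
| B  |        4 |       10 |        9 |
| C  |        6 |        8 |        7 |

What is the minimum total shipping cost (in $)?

Optimal allocation:
  A–Branch1: 104 × $2 = $208
  B–Branch1: 5 × $4 = $20
  C–Branch1: 59 × $6 = $354
  C–Branch2: 39 × $8 = $312
  C–Branch3: 15 × $7 = $105
Total = 208 + 20 + 354 + 312 + 105 = $999.
(Supply check: A ships 104; B ships 5; C ships 113.)

999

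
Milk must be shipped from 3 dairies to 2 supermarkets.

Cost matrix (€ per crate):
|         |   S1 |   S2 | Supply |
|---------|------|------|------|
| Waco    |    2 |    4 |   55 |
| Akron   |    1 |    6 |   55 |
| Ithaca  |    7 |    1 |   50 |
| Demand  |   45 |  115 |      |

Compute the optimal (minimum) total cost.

Optimal allocation:
  Waco–S2: 55 crates
  Akron–S1: 45 crates
  Akron–S2: 10 crates
  Ithaca–S2: 50 crates
Total cost = €375.
(Supply check: Waco ships 55; Akron ships 55; Ithaca ships 50.)

375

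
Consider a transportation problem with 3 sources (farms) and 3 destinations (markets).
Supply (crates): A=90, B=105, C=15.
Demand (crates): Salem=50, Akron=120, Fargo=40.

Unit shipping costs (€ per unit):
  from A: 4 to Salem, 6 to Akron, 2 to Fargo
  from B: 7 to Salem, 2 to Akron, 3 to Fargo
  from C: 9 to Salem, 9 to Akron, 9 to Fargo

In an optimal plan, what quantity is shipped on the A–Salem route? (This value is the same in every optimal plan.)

Optimal shipments:
  A->Salem: 50 crates
  A->Fargo: 40 crates
  B->Akron: 105 crates
  C->Akron: 15 crates
Total cost = €625.
So A→Salem carries 50 crates.

50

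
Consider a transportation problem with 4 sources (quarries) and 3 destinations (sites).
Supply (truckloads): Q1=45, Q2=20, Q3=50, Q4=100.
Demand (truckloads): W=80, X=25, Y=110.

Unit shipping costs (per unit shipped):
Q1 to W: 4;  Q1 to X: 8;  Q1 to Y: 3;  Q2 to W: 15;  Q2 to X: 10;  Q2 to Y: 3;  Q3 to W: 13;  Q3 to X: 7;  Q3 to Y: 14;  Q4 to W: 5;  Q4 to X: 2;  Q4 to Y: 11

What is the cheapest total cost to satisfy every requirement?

1300

One minimum-cost allocation:
  Q1 to Y: 45 × 3 = 135
  Q2 to Y: 20 × 3 = 60
  Q3 to X: 5 × 7 = 35
  Q3 to Y: 45 × 14 = 630
  Q4 to W: 80 × 5 = 400
  Q4 to X: 20 × 2 = 40
Total = 135 + 60 + 35 + 630 + 400 + 40 = 1300.
(Supply check: Q1 ships 45; Q2 ships 20; Q3 ships 50; Q4 ships 100.)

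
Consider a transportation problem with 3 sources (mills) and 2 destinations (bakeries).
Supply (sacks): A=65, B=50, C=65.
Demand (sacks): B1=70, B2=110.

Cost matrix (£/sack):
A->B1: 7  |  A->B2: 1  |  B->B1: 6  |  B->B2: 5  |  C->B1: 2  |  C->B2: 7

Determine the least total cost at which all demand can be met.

450

One minimum-cost allocation:
  A->B2: 65 × £1 = £65
  B->B1: 5 × £6 = £30
  B->B2: 45 × £5 = £225
  C->B1: 65 × £2 = £130
Total = 65 + 30 + 225 + 130 = £450.
(Supply check: A ships 65; B ships 50; C ships 65.)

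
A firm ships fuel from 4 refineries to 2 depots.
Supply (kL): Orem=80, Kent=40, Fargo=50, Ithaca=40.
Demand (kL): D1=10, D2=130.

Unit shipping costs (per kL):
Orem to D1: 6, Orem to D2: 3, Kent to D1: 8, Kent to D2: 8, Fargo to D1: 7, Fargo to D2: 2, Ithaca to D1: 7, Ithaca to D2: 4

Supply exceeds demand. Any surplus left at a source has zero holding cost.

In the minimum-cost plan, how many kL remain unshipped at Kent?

40

An optimal plan:
  Orem to D2: 80 × 3 = 240
  Fargo to D2: 50 × 2 = 100
  Ithaca to D1: 10 × 7 = 70
Total cost = 410.
Kent ships 0 of its 40, leaving 40.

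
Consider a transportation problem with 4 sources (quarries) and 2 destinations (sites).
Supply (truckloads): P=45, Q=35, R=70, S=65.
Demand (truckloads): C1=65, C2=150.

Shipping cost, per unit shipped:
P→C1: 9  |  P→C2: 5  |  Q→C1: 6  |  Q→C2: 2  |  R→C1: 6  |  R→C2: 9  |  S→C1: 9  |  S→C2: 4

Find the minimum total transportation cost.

990

One minimum-cost allocation:
  P–C2: 45 truckloads
  Q–C2: 35 truckloads
  R–C1: 65 truckloads
  R–C2: 5 truckloads
  S–C2: 65 truckloads
Total cost = 990.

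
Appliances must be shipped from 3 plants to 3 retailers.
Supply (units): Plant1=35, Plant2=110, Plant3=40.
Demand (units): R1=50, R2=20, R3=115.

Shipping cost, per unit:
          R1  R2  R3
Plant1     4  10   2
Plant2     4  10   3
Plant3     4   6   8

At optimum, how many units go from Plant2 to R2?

Optimal shipments:
  Plant1 to R3: 35 × 2 = 70
  Plant2 to R1: 30 × 4 = 120
  Plant2 to R3: 80 × 3 = 240
  Plant3 to R1: 20 × 4 = 80
  Plant3 to R2: 20 × 6 = 120
Total cost = 630.
The route Plant2→R2 is not used.

0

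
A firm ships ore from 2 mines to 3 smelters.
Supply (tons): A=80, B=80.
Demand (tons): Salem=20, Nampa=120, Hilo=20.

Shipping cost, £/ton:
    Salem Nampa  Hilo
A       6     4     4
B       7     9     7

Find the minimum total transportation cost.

960

A cheapest plan:
  A to Nampa: 80 tons
  B to Salem: 20 tons
  B to Nampa: 40 tons
  B to Hilo: 20 tons
Total cost = £960.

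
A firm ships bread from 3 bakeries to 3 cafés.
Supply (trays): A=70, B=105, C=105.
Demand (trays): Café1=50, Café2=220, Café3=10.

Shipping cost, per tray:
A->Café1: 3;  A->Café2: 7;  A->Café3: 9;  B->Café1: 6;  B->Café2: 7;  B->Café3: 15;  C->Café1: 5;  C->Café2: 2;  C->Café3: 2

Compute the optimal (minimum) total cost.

1235

Optimal allocation:
  A->Café1: 50 × 3 = 150
  A->Café2: 20 × 7 = 140
  B->Café2: 105 × 7 = 735
  C->Café2: 95 × 2 = 190
  C->Café3: 10 × 2 = 20
Total = 150 + 140 + 735 + 190 + 20 = 1235.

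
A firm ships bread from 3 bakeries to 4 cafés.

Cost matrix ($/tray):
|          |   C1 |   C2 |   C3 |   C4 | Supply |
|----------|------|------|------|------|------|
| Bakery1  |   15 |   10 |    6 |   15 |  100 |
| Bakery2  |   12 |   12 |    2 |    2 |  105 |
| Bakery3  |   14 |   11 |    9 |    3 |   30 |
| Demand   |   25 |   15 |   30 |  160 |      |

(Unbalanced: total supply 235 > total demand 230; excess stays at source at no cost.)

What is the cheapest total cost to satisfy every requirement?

A cheapest plan:
  Bakery1 to C1: 25 trays
  Bakery1 to C2: 15 trays
  Bakery1 to C3: 30 trays
  Bakery1 to C4: 25 trays
  Bakery2 to C4: 105 trays
  Bakery3 to C4: 30 trays
Total cost = $1380.
(Supply check: Bakery1 ships 95; Bakery2 ships 105; Bakery3 ships 30.)

1380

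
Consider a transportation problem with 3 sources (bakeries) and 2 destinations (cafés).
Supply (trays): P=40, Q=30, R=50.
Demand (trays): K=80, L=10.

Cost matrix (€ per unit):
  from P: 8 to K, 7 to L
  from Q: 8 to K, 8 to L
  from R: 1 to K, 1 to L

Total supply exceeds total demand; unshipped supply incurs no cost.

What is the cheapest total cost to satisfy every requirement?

Optimal allocation:
  P to L: 10 × €7 = €70
  Q to K: 30 × €8 = €240
  R to K: 50 × €1 = €50
Total = 70 + 240 + 50 = €360.
(Supply check: P ships 10; Q ships 30; R ships 50.)

360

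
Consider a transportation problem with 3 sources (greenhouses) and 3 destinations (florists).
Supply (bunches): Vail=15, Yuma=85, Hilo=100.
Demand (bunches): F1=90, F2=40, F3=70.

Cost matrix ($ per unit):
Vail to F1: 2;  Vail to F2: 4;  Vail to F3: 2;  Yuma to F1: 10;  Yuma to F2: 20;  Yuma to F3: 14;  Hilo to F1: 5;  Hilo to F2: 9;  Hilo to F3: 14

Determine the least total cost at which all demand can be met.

A cheapest plan:
  Vail→F3: 15 × $2 = $30
  Yuma→F1: 30 × $10 = $300
  Yuma→F3: 55 × $14 = $770
  Hilo→F1: 60 × $5 = $300
  Hilo→F2: 40 × $9 = $360
Total = 30 + 300 + 770 + 300 + 360 = $1760.

1760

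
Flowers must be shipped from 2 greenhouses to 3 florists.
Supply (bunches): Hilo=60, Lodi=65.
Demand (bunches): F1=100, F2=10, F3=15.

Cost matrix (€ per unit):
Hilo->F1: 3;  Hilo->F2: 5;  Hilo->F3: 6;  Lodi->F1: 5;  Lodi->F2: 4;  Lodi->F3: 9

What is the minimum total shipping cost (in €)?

540

One minimum-cost allocation:
  Hilo to F1: 45 × €3 = €135
  Hilo to F3: 15 × €6 = €90
  Lodi to F1: 55 × €5 = €275
  Lodi to F2: 10 × €4 = €40
Total = 135 + 90 + 275 + 40 = €540.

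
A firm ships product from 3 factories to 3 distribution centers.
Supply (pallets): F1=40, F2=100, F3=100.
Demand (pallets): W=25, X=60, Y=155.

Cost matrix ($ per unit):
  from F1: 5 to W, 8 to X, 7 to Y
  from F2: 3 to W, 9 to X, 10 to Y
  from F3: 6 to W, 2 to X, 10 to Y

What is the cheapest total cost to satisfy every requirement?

Optimal allocation:
  F1 to Y: 40 × $7 = $280
  F2 to W: 25 × $3 = $75
  F2 to Y: 75 × $10 = $750
  F3 to X: 60 × $2 = $120
  F3 to Y: 40 × $10 = $400
Total = 280 + 75 + 750 + 120 + 400 = $1625.
(Supply check: F1 ships 40; F2 ships 100; F3 ships 100.)

1625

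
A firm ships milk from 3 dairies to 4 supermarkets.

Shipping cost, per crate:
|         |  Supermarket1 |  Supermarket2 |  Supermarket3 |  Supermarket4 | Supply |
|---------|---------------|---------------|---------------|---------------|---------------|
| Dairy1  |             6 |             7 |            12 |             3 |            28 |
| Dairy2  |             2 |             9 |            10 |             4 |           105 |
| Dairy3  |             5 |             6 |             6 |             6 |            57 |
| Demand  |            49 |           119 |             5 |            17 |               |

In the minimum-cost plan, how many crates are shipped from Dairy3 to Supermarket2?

52

The minimum-cost plan:
  Dairy1–Supermarket2: 28 × 7 = 196
  Dairy2–Supermarket1: 49 × 2 = 98
  Dairy2–Supermarket2: 39 × 9 = 351
  Dairy2–Supermarket4: 17 × 4 = 68
  Dairy3–Supermarket2: 52 × 6 = 312
  Dairy3–Supermarket3: 5 × 6 = 30
Total cost = 1055.
So Dairy3→Supermarket2 carries 52 crates.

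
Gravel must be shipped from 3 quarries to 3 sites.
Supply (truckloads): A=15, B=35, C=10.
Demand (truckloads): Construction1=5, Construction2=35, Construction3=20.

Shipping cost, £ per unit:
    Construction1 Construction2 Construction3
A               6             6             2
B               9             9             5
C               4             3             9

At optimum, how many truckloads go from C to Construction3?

0

Solving gives:
  A–Construction2: 15 × £6 = £90
  B–Construction1: 5 × £9 = £45
  B–Construction2: 10 × £9 = £90
  B–Construction3: 20 × £5 = £100
  C–Construction2: 10 × £3 = £30
Total cost = £355.
The route C→Construction3 is not used.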